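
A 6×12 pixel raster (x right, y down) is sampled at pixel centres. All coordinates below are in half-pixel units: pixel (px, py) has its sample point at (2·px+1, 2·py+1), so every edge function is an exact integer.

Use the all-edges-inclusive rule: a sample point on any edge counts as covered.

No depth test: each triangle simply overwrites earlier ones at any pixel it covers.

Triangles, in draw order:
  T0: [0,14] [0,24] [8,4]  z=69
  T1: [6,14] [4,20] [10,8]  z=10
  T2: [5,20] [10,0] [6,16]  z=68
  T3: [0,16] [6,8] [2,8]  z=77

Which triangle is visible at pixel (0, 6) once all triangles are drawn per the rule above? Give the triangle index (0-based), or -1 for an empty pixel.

T0:
  2·area = 80  (B↔C swapped to make it positive)
  edge (0, 14)→(8, 4): d=(8,-10) inclusive
  edge (8, 4)→(0, 24): d=(-8,20) inclusive
  edge (0, 24)→(0, 14): d=(0,-10) inclusive
    (2,4)@(5, 9): e=[10,20,50] → █
    (3,4)@(7, 9): e=[30,-20,70] → ·
    (1,5)@(3, 11): e=[6,44,30] → █
    (3,5)@(7, 11): e=[46,-36,70] → ·
    (0,6)@(1, 13): e=[2,68,10] → █
    (2,6)@(5, 13): e=[42,-12,50] → ·
    (0,7)@(1, 15): e=[18,52,10] → █
    (2,7)@(5, 15): e=[58,-28,50] → ·
    (0,8)@(1, 17): e=[34,36,10] → █
    (1,8)@(3, 17): e=[54,-4,30] → ·
    (0,9)@(1, 19): e=[50,20,10] → █
    (1,9)@(3, 19): e=[70,-20,30] → ·
  covered (10 px):
    · · · · · ·
    · · · · · ·
    · · · · · ·
    · · · · · ·
    · · █ · · ·
    · █ █ · · ·
    █ █ · · · ·
    █ █ · · · ·
    █ · · · · ·
    █ · · · · ·
    █ · · · · ·
    · · · · · ·
T1:
  2·area = 12  (B↔C swapped to make it positive)
  edge (6, 14)→(10, 8): d=(4,-6) inclusive
  edge (10, 8)→(4, 20): d=(-6,12) inclusive
  edge (4, 20)→(6, 14): d=(2,-6) inclusive
    (4,2)@(9, 5): e=[-18,30,0] → ·  [on edge]
    (3,5)@(7, 11): e=[-6,18,0] → ·  [on edge]
    (3,6)@(7, 13): e=[2,6,4] → █
    (4,6)@(9, 13): e=[14,-18,16] → ·
    (3,7)@(7, 15): e=[10,-6,8] → ·
    (2,8)@(5, 17): e=[6,6,0] → █  [on edge]
    (3,8)@(7, 17): e=[18,-18,12] → ·
    (2,9)@(5, 19): e=[14,-6,4] → ·
    (1,11)@(3, 23): e=[18,-6,0] → ·  [on edge]
  covered (2 px):
    · · · · · ·
    · · · · · ·
    · · · · · ·
    · · · · · ·
    · · · · · ·
    · · · · · ·
    · · · █ · ·
    · · · · · ·
    · · █ · · ·
    · · · · · ·
    · · · · · ·
    · · · · · ·
T2:
  degenerate (2·area = 0) — covers nothing
T3:
  2·area = 32  (B↔C swapped to make it positive)
  edge (0, 16)→(2, 8): d=(2,-8) inclusive
  edge (2, 8)→(6, 8): d=(4,0) inclusive
  edge (6, 8)→(0, 16): d=(-6,8) inclusive
    (1,4)@(3, 9): e=[10,4,18] → █
    (2,4)@(5, 9): e=[26,4,2] → █
    (3,4)@(7, 9): e=[42,4,-14] → ·
    (1,5)@(3, 11): e=[14,12,6] → █
    (2,5)@(5, 11): e=[30,12,-10] → ·
    (0,6)@(1, 13): e=[2,20,10] → █
    (1,6)@(3, 13): e=[18,20,-6] → ·
    (0,7)@(1, 15): e=[6,28,-2] → ·
  covered (4 px):
    · · · · · ·
    · · · · · ·
    · · · · · ·
    · · · · · ·
    · █ █ · · ·
    · █ · · · ·
    █ · · · · ·
    · · · · · ·
    · · · · · ·
    · · · · · ·
    · · · · · ·
    · · · · · ·

Z-buffer (winner per pixel, '.' = empty):
  . . . . . .
  . . . . . .
  . . . . . .
  . . . . . .
  . 3 3 . . .
  . 3 0 . . .
  3 0 . 1 . .
  0 0 . . . .
  0 . 1 . . .
  0 . . . . .
  0 . . . . .
  . . . . . .

Result: 3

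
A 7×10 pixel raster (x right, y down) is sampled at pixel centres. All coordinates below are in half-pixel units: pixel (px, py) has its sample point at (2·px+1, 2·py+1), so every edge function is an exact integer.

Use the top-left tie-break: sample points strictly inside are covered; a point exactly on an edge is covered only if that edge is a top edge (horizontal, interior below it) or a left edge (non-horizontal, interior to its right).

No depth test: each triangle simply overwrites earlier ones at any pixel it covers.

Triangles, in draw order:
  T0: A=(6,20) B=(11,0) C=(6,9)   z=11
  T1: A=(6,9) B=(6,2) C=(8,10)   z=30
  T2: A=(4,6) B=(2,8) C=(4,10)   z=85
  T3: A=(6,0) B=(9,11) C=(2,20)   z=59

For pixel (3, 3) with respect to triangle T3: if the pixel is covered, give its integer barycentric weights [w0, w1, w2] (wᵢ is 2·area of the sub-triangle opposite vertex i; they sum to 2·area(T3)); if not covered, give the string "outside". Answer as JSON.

T0:
  2·area = 55  (B↔C swapped to make it positive)
  edge (6, 20)→(6, 9): d=(0,-11) top-left  bias=+0
  edge (6, 9)→(11, 0): d=(5,-9) top-left  bias=+0
  edge (11, 0)→(6, 20): d=(-5,20) right/bottom  bias=-1
    (4,2)@(9, 5): e=[33,7,15] → █
    (5,2)@(11, 5): e=[55,25,-25] → ·
    (4,3)@(9, 7): e=[33,17,5] → █
    (5,3)@(11, 7): e=[55,35,-35] → ·
    (3,4)@(7, 9): e=[11,9,35] → █
    (4,4)@(9, 9): e=[33,27,-5] → ·
    (3,5)@(7, 11): e=[11,19,25] → █
    (4,5)@(9, 11): e=[33,37,-15] → ·
    (3,6)@(7, 13): e=[11,29,15] → █
    (4,6)@(9, 13): e=[33,47,-25] → ·
    (3,7)@(7, 15): e=[11,39,5] → █
    (4,7)@(9, 15): e=[33,57,-35] → ·
  covered (6 px):
    · · · · · · ·
    · · · · · · ·
    · · · · █ · ·
    · · · · █ · ·
    · · · █ · · ·
    · · · █ · · ·
    · · · █ · · ·
    · · · █ · · ·
    · · · · · · ·
    · · · · · · ·
T1:
  2·area = 14
  edge (6, 9)→(6, 2): d=(0,-7) top-left  bias=+0
  edge (6, 2)→(8, 10): d=(2,8) right/bottom  bias=-1
  edge (8, 10)→(6, 9): d=(-2,-1) top-left  bias=+0
    (3,3)@(7, 7): e=[7,2,5] → █
    (4,3)@(9, 7): e=[21,-14,7] → ·
    (3,4)@(7, 9): e=[7,6,1] → █
    (4,4)@(9, 9): e=[21,-10,3] → ·
    (3,5)@(7, 11): e=[7,10,-3] → ·
  covered (2 px):
    · · · · · · ·
    · · · · · · ·
    · · · · · · ·
    · · · █ · · ·
    · · · █ · · ·
    · · · · · · ·
    · · · · · · ·
    · · · · · · ·
    · · · · · · ·
    · · · · · · ·
T2:
  2·area = 8  (B↔C swapped to make it positive)
  edge (4, 6)→(4, 10): d=(0,4) right/bottom  bias=-1
  edge (4, 10)→(2, 8): d=(-2,-2) top-left  bias=+0
  edge (2, 8)→(4, 6): d=(2,-2) top-left  bias=+0
    (4,0)@(9, 1): e=[-20,28,0] → ·  [on edge]
    (3,1)@(7, 3): e=[-12,20,0] → ·  [on edge]
    (2,2)@(5, 5): e=[-4,12,0] → ·  [on edge]
    (0,3)@(1, 7): e=[12,0,-4] → ·  [on edge]
    (1,3)@(3, 7): e=[4,4,0] → █  [on edge]
    (2,3)@(5, 7): e=[-4,8,4] → ·
    (0,4)@(1, 9): e=[12,-4,0] → ·  [on edge]
    (1,4)@(3, 9): e=[4,0,4] → █  [on edge]
    (2,4)@(5, 9): e=[-4,4,8] → ·
    (1,5)@(3, 11): e=[4,-4,8] → ·
    (2,5)@(5, 11): e=[-4,0,12] → ·  [on edge]
    (3,6)@(7, 13): e=[-12,0,20] → ·  [on edge]
    (4,7)@(9, 15): e=[-20,0,28] → ·  [on edge]
    (5,8)@(11, 17): e=[-28,0,36] → ·  [on edge]
    (6,9)@(13, 19): e=[-36,0,44] → ·  [on edge]
  covered (2 px):
    · · · · · · ·
    · · · · · · ·
    · · · · · · ·
    · █ · · · · ·
    · █ · · · · ·
    · · · · · · ·
    · · · · · · ·
    · · · · · · ·
    · · · · · · ·
    · · · · · · ·
T3:
  2·area = 104
  edge (6, 0)→(9, 11): d=(3,11) right/bottom  bias=-1
  edge (9, 11)→(2, 20): d=(-7,9) right/bottom  bias=-1
  edge (2, 20)→(6, 0): d=(4,-20) top-left  bias=+0
    (2,2)@(5, 5): e=[26,78,0] → █  [on edge]
    (3,2)@(7, 5): e=[4,60,40] → █
    (4,2)@(9, 5): e=[-18,42,80] → ·
    (2,3)@(5, 7): e=[32,64,8] → █
    (4,3)@(9, 7): e=[-12,28,88] → ·
    (2,4)@(5, 9): e=[38,50,16] → █
    (4,4)@(9, 9): e=[-6,14,96] → ·
    (2,5)@(5, 11): e=[44,36,24] → █
    (4,5)@(9, 11): e=[0,0,104] → ·  [on edge]
    (2,6)@(5, 13): e=[50,22,32] → █
    (4,6)@(9, 13): e=[6,-14,112] → ·
    (1,7)@(3, 15): e=[78,26,0] → █  [on edge]
  covered (13 px):
    · · · · · · ·
    · · · · · · ·
    · · █ █ · · ·
    · · █ █ · · ·
    · · █ █ · · ·
    · · █ █ · · ·
    · · █ █ · · ·
    · █ █ · · · ·
    · █ · · · · ·
    · · · · · · ·

Final: [46,48,10]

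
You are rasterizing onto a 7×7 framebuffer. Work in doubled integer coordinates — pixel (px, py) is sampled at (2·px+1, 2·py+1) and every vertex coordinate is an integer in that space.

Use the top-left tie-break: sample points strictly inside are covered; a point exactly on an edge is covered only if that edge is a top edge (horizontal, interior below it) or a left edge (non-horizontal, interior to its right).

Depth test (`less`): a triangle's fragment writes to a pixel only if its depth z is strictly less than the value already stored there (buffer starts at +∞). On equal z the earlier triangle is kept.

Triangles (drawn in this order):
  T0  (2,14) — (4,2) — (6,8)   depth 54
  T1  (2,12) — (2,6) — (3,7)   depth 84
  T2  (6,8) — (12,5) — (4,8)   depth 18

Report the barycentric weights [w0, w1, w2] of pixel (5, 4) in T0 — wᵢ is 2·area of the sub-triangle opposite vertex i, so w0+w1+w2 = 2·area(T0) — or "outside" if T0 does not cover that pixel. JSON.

T0:
  2·area = 36
  edge (2, 14)→(4, 2): d=(2,-12) top-left  bias=+0
  edge (4, 2)→(6, 8): d=(2,6) right/bottom  bias=-1
  edge (6, 8)→(2, 14): d=(-4,6) right/bottom  bias=-1
    (2,2)@(5, 5): e=[18,0,18] → ·  [on edge]
    (2,3)@(5, 7): e=[22,4,10] → #
    (3,3)@(7, 7): e=[46,-8,-2] → ·
    (1,4)@(3, 9): e=[2,20,14] → #
    (3,4)@(7, 9): e=[50,-4,-10] → ·
    (1,5)@(3, 11): e=[6,24,6] → #
    (2,5)@(5, 11): e=[30,12,-6] → ·
    (3,5)@(7, 11): e=[54,0,-18] → ·  [on edge]
    (1,6)@(3, 13): e=[10,28,-2] → ·
  covered (4 px):
    · · · · · · ·
    · · · · · · ·
    · · · · · · ·
    · · # · · · ·
    · # # · · · ·
    · # · · · · ·
    · · · · · · ·
T1:
  2·area = 6
  edge (2, 12)→(2, 6): d=(0,-6) top-left  bias=+0
  edge (2, 6)→(3, 7): d=(1,1) right/bottom  bias=-1
  edge (3, 7)→(2, 12): d=(-1,5) right/bottom  bias=-1
    (0,2)@(1, 5): e=[-6,0,12] → ·  [on edge]
    (1,3)@(3, 7): e=[6,0,0] → ·  [on edge]
    (2,4)@(5, 9): e=[18,0,-12] → ·  [on edge]
    (3,5)@(7, 11): e=[30,0,-24] → ·  [on edge]
    (4,6)@(9, 13): e=[42,0,-36] → ·  [on edge]
  covered (0 px):
    · · · · · · ·
    · · · · · · ·
    · · · · · · ·
    · · · · · · ·
    · · · · · · ·
    · · · · · · ·
    · · · · · · ·
T2:
  2·area = 6  (B↔C swapped to make it positive)
  edge (6, 8)→(4, 8): d=(-2,0) right/bottom  bias=-1
  edge (4, 8)→(12, 5): d=(8,-3) top-left  bias=+0
  edge (12, 5)→(6, 8): d=(-6,3) right/bottom  bias=-1
    (3,3)@(7, 7): e=[2,1,3] → #
    (4,3)@(9, 7): e=[2,7,-3] → ·
    (3,4)@(7, 9): e=[-2,17,-9] → ·
  covered (1 px):
    · · · · · · ·
    · · · · · · ·
    · · · · · · ·
    · · · # · · ·
    · · · · · · ·
    · · · · · · ·
    · · · · · · ·

Result: "outside"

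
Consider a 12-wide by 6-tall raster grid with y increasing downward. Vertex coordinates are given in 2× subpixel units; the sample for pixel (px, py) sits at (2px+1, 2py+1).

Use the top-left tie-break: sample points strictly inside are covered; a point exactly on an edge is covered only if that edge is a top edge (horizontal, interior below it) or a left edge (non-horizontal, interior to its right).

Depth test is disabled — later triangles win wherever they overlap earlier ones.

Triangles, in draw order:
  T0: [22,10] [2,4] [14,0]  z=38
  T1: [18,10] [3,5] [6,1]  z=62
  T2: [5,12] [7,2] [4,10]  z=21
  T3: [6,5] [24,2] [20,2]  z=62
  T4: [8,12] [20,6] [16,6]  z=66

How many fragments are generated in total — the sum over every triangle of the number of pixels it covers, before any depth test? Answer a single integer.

T0:
  2·area = 152
  edge (22, 10)→(2, 4): d=(-20,-6) top-left  bias=+0
  edge (2, 4)→(14, 0): d=(12,-4) top-left  bias=+0
  edge (14, 0)→(22, 10): d=(8,10) right/bottom  bias=-1
    (5,0)@(11, 1): e=[114,0,38] → █  [on edge]
    (6,0)@(13, 1): e=[126,8,18] → █
    (7,0)@(15, 1): e=[138,16,-2] → ·
    (2,1)@(5, 3): e=[38,0,114] → █  [on edge]
    (3,1)@(7, 3): e=[50,8,94] → █
    (4,1)@(9, 3): e=[62,16,74] → █
    (7,1)@(15, 3): e=[98,40,14] → █
    (8,1)@(17, 3): e=[110,48,-6] → ·
    (2,2)@(5, 5): e=[-2,24,130] → ·
    (3,2)@(7, 5): e=[10,32,110] → █
    (8,2)@(17, 5): e=[70,72,10] → █
    (9,2)@(19, 5): e=[82,80,-10] → ·
  covered (20 px):
    · · · · · █ █ · · · · ·
    · · █ █ █ █ █ █ · · · ·
    · · · █ █ █ █ █ █ · · ·
    · · · · · · █ █ █ █ · ·
    · · · · · · · · · █ █ ·
    · · · · · · · · · · · ·
T1:
  2·area = 75
  edge (18, 10)→(3, 5): d=(-15,-5) top-left  bias=+0
  edge (3, 5)→(6, 1): d=(3,-4) top-left  bias=+0
  edge (6, 1)→(18, 10): d=(12,9) right/bottom  bias=-1
    (2,1)@(5, 3): e=[40,2,33] → █
    (3,1)@(7, 3): e=[50,10,15] → █
    (4,1)@(9, 3): e=[60,18,-3] → ·
    (1,2)@(3, 5): e=[0,0,75] → █  [on edge]
    (4,2)@(9, 5): e=[30,24,21] → █
    (5,2)@(11, 5): e=[40,32,3] → █
    (6,2)@(13, 5): e=[50,40,-15] → ·
    (1,3)@(3, 7): e=[-30,6,99] → ·
    (2,3)@(5, 7): e=[-20,14,81] → ·
    (3,3)@(7, 7): e=[-10,22,63] → ·
    (4,3)@(9, 7): e=[0,30,45] → █  [on edge]
    (6,3)@(13, 7): e=[20,46,9] → █
    (7,4)@(15, 9): e=[0,60,15] → █  [on edge]
    (10,5)@(21, 11): e=[0,90,-15] → ·  [on edge]
  covered (11 px):
    · · · · · · · · · · · ·
    · · █ █ · · · · · · · ·
    · █ █ █ █ █ · · · · · ·
    · · · · █ █ █ · · · · ·
    · · · · · · · █ · · · ·
    · · · · · · · · · · · ·
T2:
  2·area = 14  (B↔C swapped to make it positive)
  edge (5, 12)→(4, 10): d=(-1,-2) top-left  bias=+0
  edge (4, 10)→(7, 2): d=(3,-8) top-left  bias=+0
  edge (7, 2)→(5, 12): d=(-2,10) right/bottom  bias=-1
    (2,4)@(5, 9): e=[3,5,6] → █
    (3,4)@(7, 9): e=[7,21,-14] → ·
    (2,5)@(5, 11): e=[1,11,2] → █
    (3,5)@(7, 11): e=[5,27,-18] → ·
  covered (2 px):
    · · · · · · · · · · · ·
    · · · · · · · · · · · ·
    · · · · · · · · · · · ·
    · · · · · · · · · · · ·
    · · █ · · · · · · · · ·
    · · █ · · · · · · · · ·
T3:
  2·area = 12  (B↔C swapped to make it positive)
  edge (6, 5)→(20, 2): d=(14,-3) top-left  bias=+0
  edge (20, 2)→(24, 2): d=(4,0) top-left  bias=+0
  edge (24, 2)→(6, 5): d=(-18,3) right/bottom  bias=-1
    (8,1)@(17, 3): e=[5,4,3] → █
    (9,1)@(19, 3): e=[11,4,-3] → ·
    (8,2)@(17, 5): e=[33,12,-33] → ·
  covered (1 px):
    · · · · · · · · · · · ·
    · · · · · · · · █ · · ·
    · · · · · · · · · · · ·
    · · · · · · · · · · · ·
    · · · · · · · · · · · ·
    · · · · · · · · · · · ·
T4:
  2·area = 24  (B↔C swapped to make it positive)
  edge (8, 12)→(16, 6): d=(8,-6) top-left  bias=+0
  edge (16, 6)→(20, 6): d=(4,0) top-left  bias=+0
  edge (20, 6)→(8, 12): d=(-12,6) right/bottom  bias=-1
    (7,3)@(15, 7): e=[2,4,18] → █
    (8,3)@(17, 7): e=[14,4,6] → █
    (9,3)@(19, 7): e=[26,4,-6] → ·
    (6,4)@(13, 9): e=[6,12,6] → █
    (7,4)@(15, 9): e=[18,12,-6] → ·
    (8,4)@(17, 9): e=[30,12,-18] → ·
    (6,5)@(13, 11): e=[22,20,-18] → ·
  covered (3 px):
    · · · · · · · · · · · ·
    · · · · · · · · · · · ·
    · · · · · · · · · · · ·
    · · · · · · · █ █ · · ·
    · · · · · · █ · · · · ·
    · · · · · · · · · · · ·

Answer: 37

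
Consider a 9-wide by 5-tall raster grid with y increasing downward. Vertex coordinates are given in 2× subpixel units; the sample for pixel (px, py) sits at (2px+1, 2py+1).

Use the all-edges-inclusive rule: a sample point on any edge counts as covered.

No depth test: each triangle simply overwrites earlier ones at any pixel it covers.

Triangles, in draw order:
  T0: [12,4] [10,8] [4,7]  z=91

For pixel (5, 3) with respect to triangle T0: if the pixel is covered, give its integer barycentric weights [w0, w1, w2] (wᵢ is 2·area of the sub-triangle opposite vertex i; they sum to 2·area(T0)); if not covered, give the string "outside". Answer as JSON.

T0:
  2·area = 26
  edge (12, 4)→(10, 8): d=(-2,4) inclusive
  edge (10, 8)→(4, 7): d=(-6,-1) inclusive
  edge (4, 7)→(12, 4): d=(8,-3) inclusive
    (5,2)@(11, 5): e=[2,19,5] → █
    (6,2)@(13, 5): e=[-6,21,11] → ·
    (2,3)@(5, 7): e=[22,1,3] → █
    (3,3)@(7, 7): e=[14,3,9] → █
    (4,3)@(9, 7): e=[6,5,15] → █
    (5,3)@(11, 7): e=[-2,7,21] → ·
    (2,4)@(5, 9): e=[18,-11,19] → ·
    (3,4)@(7, 9): e=[10,-9,25] → ·
    (4,4)@(9, 9): e=[2,-7,31] → ·
  covered (4 px):
    · · · · · · · · ·
    · · · · · · · · ·
    · · · · · █ · · ·
    · · █ █ █ · · · ·
    · · · · · · · · ·

Result: "outside"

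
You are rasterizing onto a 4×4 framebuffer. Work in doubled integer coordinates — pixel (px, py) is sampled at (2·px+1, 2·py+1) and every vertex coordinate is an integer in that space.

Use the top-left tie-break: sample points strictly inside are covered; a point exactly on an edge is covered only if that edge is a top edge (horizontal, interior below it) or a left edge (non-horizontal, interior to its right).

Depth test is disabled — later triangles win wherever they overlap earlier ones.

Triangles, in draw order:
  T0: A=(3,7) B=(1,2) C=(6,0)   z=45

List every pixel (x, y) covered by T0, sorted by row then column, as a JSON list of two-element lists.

T0:
  2·area = 29
  edge (3, 7)→(1, 2): d=(-2,-5) top-left  bias=+0
  edge (1, 2)→(6, 0): d=(5,-2) top-left  bias=+0
  edge (6, 0)→(3, 7): d=(-3,7) right/bottom  bias=-1
    (2,0)@(5, 1): e=[22,3,4] → █
    (3,0)@(7, 1): e=[32,7,-10] → ·
    (1,1)@(3, 3): e=[8,9,12] → █
    (2,1)@(5, 3): e=[18,13,-2] → ·
    (1,2)@(3, 5): e=[4,19,6] → █
    (2,2)@(5, 5): e=[14,23,-8] → ·
    (1,3)@(3, 7): e=[0,29,0] → ·  [on edge]
  covered (3 px):
    · · █ ·
    · █ · ·
    · █ · ·
    · · · ·

Final: [[2,0],[1,1],[1,2]]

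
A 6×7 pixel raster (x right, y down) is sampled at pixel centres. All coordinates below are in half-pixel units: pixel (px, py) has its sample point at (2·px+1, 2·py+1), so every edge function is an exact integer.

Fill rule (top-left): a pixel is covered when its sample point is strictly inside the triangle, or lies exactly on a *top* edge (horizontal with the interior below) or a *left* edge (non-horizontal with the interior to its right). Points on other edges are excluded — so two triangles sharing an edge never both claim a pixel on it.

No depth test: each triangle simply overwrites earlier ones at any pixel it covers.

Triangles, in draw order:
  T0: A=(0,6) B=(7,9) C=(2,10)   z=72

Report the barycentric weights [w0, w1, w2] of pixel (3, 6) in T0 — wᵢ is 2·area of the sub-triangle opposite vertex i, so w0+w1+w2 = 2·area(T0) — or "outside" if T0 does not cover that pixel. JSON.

T0:
  2·area = 22
  edge (0, 6)→(7, 9): d=(7,3) right/bottom  bias=-1
  edge (7, 9)→(2, 10): d=(-5,1) right/bottom  bias=-1
  edge (2, 10)→(0, 6): d=(-2,-4) top-left  bias=+0
    (0,3)@(1, 7): e=[4,16,2] → X
    (1,3)@(3, 7): e=[-2,14,10] → .
    (0,4)@(1, 9): e=[18,6,-2] → .
    (1,4)@(3, 9): e=[12,4,6] → X
    (2,4)@(5, 9): e=[6,2,14] → X
    (3,4)@(7, 9): e=[0,0,22] → .  [on edge]
    (1,5)@(3, 11): e=[26,-6,2] → .
    (2,5)@(5, 11): e=[20,-8,10] → .
  covered (3 px):
    . . . . . .
    . . . . . .
    . . . . . .
    X . . . . .
    . X X . . .
    . . . . . .
    . . . . . .

Result: "outside"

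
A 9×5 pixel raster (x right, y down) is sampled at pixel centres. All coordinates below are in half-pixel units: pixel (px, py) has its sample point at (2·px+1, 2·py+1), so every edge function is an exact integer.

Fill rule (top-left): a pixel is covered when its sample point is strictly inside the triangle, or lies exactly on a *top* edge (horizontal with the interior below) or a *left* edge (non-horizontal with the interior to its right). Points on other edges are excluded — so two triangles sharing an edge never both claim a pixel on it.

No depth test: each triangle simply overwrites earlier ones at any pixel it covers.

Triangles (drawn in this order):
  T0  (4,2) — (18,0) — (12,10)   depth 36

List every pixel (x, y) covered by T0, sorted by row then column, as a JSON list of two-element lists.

T0:
  2·area = 128
  edge (4, 2)→(18, 0): d=(14,-2) top-left  bias=+0
  edge (18, 0)→(12, 10): d=(-6,10) right/bottom  bias=-1
  edge (12, 10)→(4, 2): d=(-8,-8) top-left  bias=+0
    (1,0)@(3, 1): e=[-16,144,0] → ·  [on edge]
    (5,0)@(11, 1): e=[0,64,64] → #  [on edge]
    (6,0)@(13, 1): e=[4,44,80] → #
    (7,0)@(15, 1): e=[8,24,96] → #
    (8,0)@(17, 1): e=[12,4,112] → #
    (2,1)@(5, 3): e=[16,112,0] → #  [on edge]
    (3,1)@(7, 3): e=[20,92,16] → #
    (4,1)@(9, 3): e=[24,72,32] → #
    (8,1)@(17, 3): e=[40,-8,96] → ·
    (2,2)@(5, 5): e=[44,100,-16] → ·
    (3,2)@(7, 5): e=[48,80,0] → #  [on edge]
    (7,2)@(15, 5): e=[64,0,64] → ·  [on edge]
    (4,3)@(9, 7): e=[80,48,0] → #  [on edge]
    (5,4)@(11, 9): e=[112,16,0] → #  [on edge]
  covered (18 px):
    · · · · · # # # #
    · · # # # # # # ·
    · · · # # # # · ·
    · · · · # # # · ·
    · · · · · # · · ·

Final: [[5,0],[6,0],[7,0],[8,0],[2,1],[3,1],[4,1],[5,1],[6,1],[7,1],[3,2],[4,2],[5,2],[6,2],[4,3],[5,3],[6,3],[5,4]]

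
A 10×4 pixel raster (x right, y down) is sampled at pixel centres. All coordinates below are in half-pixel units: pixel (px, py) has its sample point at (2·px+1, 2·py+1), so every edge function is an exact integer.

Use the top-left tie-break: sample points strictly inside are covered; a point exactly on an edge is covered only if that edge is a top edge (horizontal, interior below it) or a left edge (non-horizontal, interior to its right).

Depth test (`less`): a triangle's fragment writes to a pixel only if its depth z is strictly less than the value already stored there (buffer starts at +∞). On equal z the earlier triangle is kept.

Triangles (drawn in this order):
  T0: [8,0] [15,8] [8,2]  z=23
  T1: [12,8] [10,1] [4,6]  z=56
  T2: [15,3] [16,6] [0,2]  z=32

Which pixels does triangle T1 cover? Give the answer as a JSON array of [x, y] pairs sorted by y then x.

T0:
  2·area = 14
  edge (8, 0)→(15, 8): d=(7,8) right/bottom  bias=-1
  edge (15, 8)→(8, 2): d=(-7,-6) top-left  bias=+0
  edge (8, 2)→(8, 0): d=(0,-2) top-left  bias=+0
  covered (0 px):
    · · · · · · · · · ·
    · · · · · · · · · ·
    · · · · · · · · · ·
    · · · · · · · · · ·
T1:
  2·area = 52  (B↔C swapped to make it positive)
  edge (12, 8)→(4, 6): d=(-8,-2) top-left  bias=+0
  edge (4, 6)→(10, 1): d=(6,-5) top-left  bias=+0
  edge (10, 1)→(12, 8): d=(2,7) right/bottom  bias=-1
    (4,1)@(9, 3): e=[34,7,11] → #
    (5,1)@(11, 3): e=[38,17,-3] → ·
    (3,2)@(7, 5): e=[14,9,29] → #
    (5,2)@(11, 5): e=[22,29,1] → #
    (6,2)@(13, 5): e=[26,39,-13] → ·
    (3,3)@(7, 7): e=[-2,21,33] → ·
    (4,3)@(9, 7): e=[2,31,19] → #
    (6,3)@(13, 7): e=[10,51,-9] → ·
  covered (6 px):
    · · · · · · · · · ·
    · · · · # · · · · ·
    · · · # # # · · · ·
    · · · · # # · · · ·
T2:
  2·area = 44
  edge (15, 3)→(16, 6): d=(1,3) right/bottom  bias=-1
  edge (16, 6)→(0, 2): d=(-16,-4) top-left  bias=+0
  edge (0, 2)→(15, 3): d=(15,1) right/bottom  bias=-1
    (2,1)@(5, 3): e=[30,4,10] → #
    (3,1)@(7, 3): e=[24,12,8] → #
    (4,1)@(9, 3): e=[18,20,6] → #
    (5,1)@(11, 3): e=[12,28,4] → #
    (6,1)@(13, 3): e=[6,36,2] → #
    (7,1)@(15, 3): e=[0,44,0] → ·  [on edge]
    (2,2)@(5, 5): e=[32,-28,40] → ·
    (3,2)@(7, 5): e=[26,-20,38] → ·
    (4,2)@(9, 5): e=[20,-12,36] → ·
    (5,2)@(11, 5): e=[14,-4,34] → ·
    (6,2)@(13, 5): e=[8,4,32] → #
    (7,2)@(15, 5): e=[2,12,30] → #
  covered (7 px):
    · · · · · · · · · ·
    · · # # # # # · · ·
    · · · · · · # # · ·
    · · · · · · · · · ·

Final: [[4,1],[3,2],[4,2],[5,2],[4,3],[5,3]]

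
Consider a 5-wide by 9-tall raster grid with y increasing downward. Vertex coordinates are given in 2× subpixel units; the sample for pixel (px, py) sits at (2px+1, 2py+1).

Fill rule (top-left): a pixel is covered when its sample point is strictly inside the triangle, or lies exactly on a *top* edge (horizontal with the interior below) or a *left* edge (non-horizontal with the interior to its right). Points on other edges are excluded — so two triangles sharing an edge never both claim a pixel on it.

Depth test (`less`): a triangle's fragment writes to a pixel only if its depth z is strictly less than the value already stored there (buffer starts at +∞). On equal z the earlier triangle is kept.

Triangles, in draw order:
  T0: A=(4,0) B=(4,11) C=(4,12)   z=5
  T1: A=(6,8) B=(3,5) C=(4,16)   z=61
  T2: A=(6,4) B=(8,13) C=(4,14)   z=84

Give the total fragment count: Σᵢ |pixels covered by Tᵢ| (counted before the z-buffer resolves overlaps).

T0:
  degenerate (2·area = 0) — covers nothing
T1:
  2·area = 30  (B↔C swapped to make it positive)
  edge (6, 8)→(4, 16): d=(-2,8) right/bottom  bias=-1
  edge (4, 16)→(3, 5): d=(-1,-11) top-left  bias=+0
  edge (3, 5)→(6, 8): d=(3,3) right/bottom  bias=-1
    (0,1)@(1, 3): e=[50,-20,0] → .  [on edge]
    (1,2)@(3, 5): e=[30,0,0] → .  [on edge]
    (2,3)@(5, 7): e=[10,20,0] → .  [on edge]
    (2,4)@(5, 9): e=[6,18,6] → X
    (3,4)@(7, 9): e=[-10,40,0] → .  [on edge]
    (2,5)@(5, 11): e=[2,16,12] → X
    (3,5)@(7, 11): e=[-14,38,6] → .
    (4,5)@(9, 11): e=[-30,60,0] → .  [on edge]
    (2,6)@(5, 13): e=[-2,14,18] → .
  covered (2 px):
    . . . . .
    . . . . .
    . . . . .
    . . . . .
    . . X . .
    . . X . .
    . . . . .
    . . . . .
    . . . . .
T2:
  2·area = 38
  edge (6, 4)→(8, 13): d=(2,9) right/bottom  bias=-1
  edge (8, 13)→(4, 14): d=(-4,1) right/bottom  bias=-1
  edge (4, 14)→(6, 4): d=(2,-10) top-left  bias=+0
    (2,4)@(5, 9): e=[19,19,0] → X  [on edge]
    (3,4)@(7, 9): e=[1,17,20] → X
    (4,4)@(9, 9): e=[-17,15,40] → .
    (2,5)@(5, 11): e=[23,11,4] → X
    (4,5)@(9, 11): e=[-13,7,44] → .
    (2,6)@(5, 13): e=[27,3,8] → X
    (4,6)@(9, 13): e=[-9,-1,48] → .
    (2,7)@(5, 15): e=[31,-5,12] → .
    (3,7)@(7, 15): e=[13,-7,32] → .
  covered (6 px):
    . . . . .
    . . . . .
    . . . . .
    . . . . .
    . . X X .
    . . X X .
    . . X X .
    . . . . .
    . . . . .

Answer: 8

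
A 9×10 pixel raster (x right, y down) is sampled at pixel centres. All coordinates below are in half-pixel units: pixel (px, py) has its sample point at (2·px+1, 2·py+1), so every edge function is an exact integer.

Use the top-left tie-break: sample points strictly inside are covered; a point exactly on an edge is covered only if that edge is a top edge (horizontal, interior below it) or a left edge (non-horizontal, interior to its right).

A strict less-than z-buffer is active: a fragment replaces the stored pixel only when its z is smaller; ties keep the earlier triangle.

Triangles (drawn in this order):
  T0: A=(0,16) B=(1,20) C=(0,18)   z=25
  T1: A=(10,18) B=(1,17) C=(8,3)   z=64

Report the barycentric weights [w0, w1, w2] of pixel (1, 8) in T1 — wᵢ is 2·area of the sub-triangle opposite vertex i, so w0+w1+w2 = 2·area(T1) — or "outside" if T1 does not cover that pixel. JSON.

T0:
  2·area = 2
  edge (0, 16)→(1, 20): d=(1,4) right/bottom  bias=-1
  edge (1, 20)→(0, 18): d=(-1,-2) top-left  bias=+0
  edge (0, 18)→(0, 16): d=(0,-2) top-left  bias=+0
  covered (0 px):
    . . . . . . . . .
    . . . . . . . . .
    . . . . . . . . .
    . . . . . . . . .
    . . . . . . . . .
    . . . . . . . . .
    . . . . . . . . .
    . . . . . . . . .
    . . . . . . . . .
    . . . . . . . . .
T1:
  2·area = 133
  edge (10, 18)→(1, 17): d=(-9,-1) top-left  bias=+0
  edge (1, 17)→(8, 3): d=(7,-14) top-left  bias=+0
  edge (8, 3)→(10, 18): d=(2,15) right/bottom  bias=-1
    (4,0)@(9, 1): e=[152,0,-19] → .  [on edge]
    (3,2)@(7, 5): e=[114,0,19] → X  [on edge]
    (4,2)@(9, 5): e=[116,28,-11] → .
    (3,3)@(7, 7): e=[96,14,23] → X
    (4,3)@(9, 7): e=[98,42,-7] → .
    (2,4)@(5, 9): e=[76,0,57] → X  [on edge]
    (4,4)@(9, 9): e=[80,56,-3] → .
    (2,5)@(5, 11): e=[58,14,61] → X
    (4,5)@(9, 11): e=[62,70,1] → X
    (5,5)@(11, 11): e=[64,98,-29] → .
    (1,6)@(3, 13): e=[38,0,95] → X  [on edge]
    (5,6)@(11, 13): e=[46,112,-25] → .
    (0,8)@(1, 17): e=[0,0,133] → X  [on edge]
  covered (20 px):
    . . . . . . . . .
    . . . . . . . . .
    . . . X . . . . .
    . . . X . . . . .
    . . X X . . . . .
    . . X X X . . . .
    . X X X X . . . .
    . X X X X . . . .
    X X X X X . . . .
    . . . . . . . . .

Final: [28,103,2]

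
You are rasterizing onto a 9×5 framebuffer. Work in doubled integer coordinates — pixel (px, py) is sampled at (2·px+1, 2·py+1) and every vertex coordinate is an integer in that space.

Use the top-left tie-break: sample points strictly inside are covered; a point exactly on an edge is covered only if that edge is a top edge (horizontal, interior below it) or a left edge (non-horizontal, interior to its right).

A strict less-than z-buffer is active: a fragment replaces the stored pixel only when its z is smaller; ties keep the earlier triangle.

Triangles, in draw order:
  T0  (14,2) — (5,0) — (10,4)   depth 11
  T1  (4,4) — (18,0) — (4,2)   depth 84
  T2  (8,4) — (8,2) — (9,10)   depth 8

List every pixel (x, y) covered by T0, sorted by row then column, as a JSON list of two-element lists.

T0:
  2·area = 26  (B↔C swapped to make it positive)
  edge (14, 2)→(10, 4): d=(-4,2) right/bottom  bias=-1
  edge (10, 4)→(5, 0): d=(-5,-4) top-left  bias=+0
  edge (5, 0)→(14, 2): d=(9,2) right/bottom  bias=-1
    (3,0)@(7, 1): e=[18,3,5] → #
    (4,0)@(9, 1): e=[14,11,1] → #
    (5,0)@(11, 1): e=[10,19,-3] → ·
    (3,1)@(7, 3): e=[10,-7,23] → ·
    (4,1)@(9, 3): e=[6,1,19] → #
    (5,1)@(11, 3): e=[2,9,15] → #
    (6,1)@(13, 3): e=[-2,17,11] → ·
    (4,2)@(9, 5): e=[-2,-9,37] → ·
    (5,2)@(11, 5): e=[-6,-1,33] → ·
  covered (4 px):
    · · · # # · · · ·
    · · · · # # · · ·
    · · · · · · · · ·
    · · · · · · · · ·
    · · · · · · · · ·
T1:
  2·area = 28  (B↔C swapped to make it positive)
  edge (4, 4)→(4, 2): d=(0,-2) top-left  bias=+0
  edge (4, 2)→(18, 0): d=(14,-2) top-left  bias=+0
  edge (18, 0)→(4, 4): d=(-14,4) right/bottom  bias=-1
    (5,0)@(11, 1): e=[14,0,14] → #  [on edge]
    (6,0)@(13, 1): e=[18,4,6] → #
    (7,0)@(15, 1): e=[22,8,-2] → ·
    (2,1)@(5, 3): e=[2,16,10] → #
    (3,1)@(7, 3): e=[6,20,2] → #
    (4,1)@(9, 3): e=[10,24,-6] → ·
    (5,1)@(11, 3): e=[14,28,-14] → ·
    (6,1)@(13, 3): e=[18,32,-22] → ·
    (2,2)@(5, 5): e=[2,44,-18] → ·
    (3,2)@(7, 5): e=[6,48,-26] → ·
  covered (4 px):
    · · · · · # # · ·
    · · # # · · · · ·
    · · · · · · · · ·
    · · · · · · · · ·
    · · · · · · · · ·
T2:
  2·area = 2
  edge (8, 4)→(8, 2): d=(0,-2) top-left  bias=+0
  edge (8, 2)→(9, 10): d=(1,8) right/bottom  bias=-1
  edge (9, 10)→(8, 4): d=(-1,-6) top-left  bias=+0
  covered (0 px):
    · · · · · · · · ·
    · · · · · · · · ·
    · · · · · · · · ·
    · · · · · · · · ·
    · · · · · · · · ·

Final: [[3,0],[4,0],[4,1],[5,1]]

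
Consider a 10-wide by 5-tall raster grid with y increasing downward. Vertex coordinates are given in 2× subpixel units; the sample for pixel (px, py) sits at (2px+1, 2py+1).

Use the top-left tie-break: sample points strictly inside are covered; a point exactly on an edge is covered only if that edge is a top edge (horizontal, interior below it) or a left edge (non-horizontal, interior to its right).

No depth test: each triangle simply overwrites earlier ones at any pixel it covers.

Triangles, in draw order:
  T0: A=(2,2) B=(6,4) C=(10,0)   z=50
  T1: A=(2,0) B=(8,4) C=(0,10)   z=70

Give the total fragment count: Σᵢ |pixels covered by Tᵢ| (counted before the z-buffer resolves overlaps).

T0:
  2·area = 24  (B↔C swapped to make it positive)
  edge (2, 2)→(10, 0): d=(8,-2) top-left  bias=+0
  edge (10, 0)→(6, 4): d=(-4,4) right/bottom  bias=-1
  edge (6, 4)→(2, 2): d=(-4,-2) top-left  bias=+0
    (3,0)@(7, 1): e=[2,8,14] → X
    (4,0)@(9, 1): e=[6,0,18] → .  [on edge]
    (2,1)@(5, 3): e=[14,8,2] → X
    (3,1)@(7, 3): e=[18,0,6] → .  [on edge]
    (2,2)@(5, 5): e=[30,0,-6] → .  [on edge]
    (1,3)@(3, 7): e=[42,0,-18] → .  [on edge]
    (0,4)@(1, 9): e=[54,0,-30] → .  [on edge]
  covered (2 px):
    . . . X . . . . . .
    . . X . . . . . . .
    . . . . . . . . . .
    . . . . . . . . . .
    . . . . . . . . . .
T1:
  2·area = 68
  edge (2, 0)→(8, 4): d=(6,4) right/bottom  bias=-1
  edge (8, 4)→(0, 10): d=(-8,6) right/bottom  bias=-1
  edge (0, 10)→(2, 0): d=(2,-10) top-left  bias=+0
    (1,0)@(3, 1): e=[2,54,12] → X
    (2,0)@(5, 1): e=[-6,42,32] → .
    (1,1)@(3, 3): e=[14,38,16] → X
    (2,1)@(5, 3): e=[6,26,36] → X
    (3,1)@(7, 3): e=[-2,14,56] → .
    (0,2)@(1, 5): e=[34,34,0] → X  [on edge]
    (3,2)@(7, 5): e=[10,-2,60] → .
    (0,3)@(1, 7): e=[46,18,4] → X
    (2,3)@(5, 7): e=[30,-6,44] → .
    (0,4)@(1, 9): e=[58,2,8] → X
    (1,4)@(3, 9): e=[50,-10,28] → .
  covered (9 px):
    . X . . . . . . . .
    . X X . . . . . . .
    X X X . . . . . . .
    X X . . . . . . . .
    X . . . . . . . . .

Final: 11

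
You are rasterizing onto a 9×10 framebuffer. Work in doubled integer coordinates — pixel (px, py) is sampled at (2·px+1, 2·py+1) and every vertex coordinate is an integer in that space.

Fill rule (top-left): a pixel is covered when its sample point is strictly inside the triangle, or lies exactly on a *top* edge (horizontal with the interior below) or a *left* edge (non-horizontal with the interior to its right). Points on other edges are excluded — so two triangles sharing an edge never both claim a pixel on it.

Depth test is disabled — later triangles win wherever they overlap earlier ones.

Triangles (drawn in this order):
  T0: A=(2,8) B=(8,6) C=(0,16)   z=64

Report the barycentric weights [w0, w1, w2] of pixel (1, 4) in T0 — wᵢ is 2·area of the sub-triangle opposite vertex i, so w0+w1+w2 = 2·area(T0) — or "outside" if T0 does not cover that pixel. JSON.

T0:
  2·area = 44
  edge (2, 8)→(8, 6): d=(6,-2) top-left  bias=+0
  edge (8, 6)→(0, 16): d=(-8,10) right/bottom  bias=-1
  edge (0, 16)→(2, 8): d=(2,-8) top-left  bias=+0
    (8,1)@(17, 3): e=[0,-66,110] → ·  [on edge]
    (5,2)@(11, 5): e=[0,-22,66] → ·  [on edge]
    (2,3)@(5, 7): e=[0,22,22] → █  [on edge]
    (3,3)@(7, 7): e=[4,2,38] → █
    (4,3)@(9, 7): e=[8,-18,54] → ·
    (1,4)@(3, 9): e=[8,26,10] → █
    (3,4)@(7, 9): e=[16,-14,42] → ·
    (1,5)@(3, 11): e=[20,10,14] → █
    (2,5)@(5, 11): e=[24,-10,30] → ·
    (0,6)@(1, 13): e=[28,14,2] → █
    (1,6)@(3, 13): e=[32,-6,18] → ·
    (0,7)@(1, 15): e=[40,-2,6] → ·
  covered (6 px):
    · · · · · · · · ·
    · · · · · · · · ·
    · · · · · · · · ·
    · · █ █ · · · · ·
    · █ █ · · · · · ·
    · █ · · · · · · ·
    █ · · · · · · · ·
    · · · · · · · · ·
    · · · · · · · · ·
    · · · · · · · · ·

Final: [26,10,8]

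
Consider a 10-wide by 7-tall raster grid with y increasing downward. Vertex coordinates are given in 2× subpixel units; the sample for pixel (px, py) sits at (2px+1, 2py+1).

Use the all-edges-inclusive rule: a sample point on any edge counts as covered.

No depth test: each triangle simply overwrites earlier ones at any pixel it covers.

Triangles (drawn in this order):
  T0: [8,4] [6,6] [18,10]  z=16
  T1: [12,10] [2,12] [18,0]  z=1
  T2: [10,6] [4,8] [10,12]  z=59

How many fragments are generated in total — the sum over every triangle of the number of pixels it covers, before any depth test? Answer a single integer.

T0:
  2·area = 32  (B↔C swapped to make it positive)
  edge (8, 4)→(18, 10): d=(10,6) inclusive
  edge (18, 10)→(6, 6): d=(-12,-4) inclusive
  edge (6, 6)→(8, 4): d=(2,-2) inclusive
    (1,0)@(3, 1): e=[0,48,-16] → ·  [on edge]
    (5,0)@(11, 1): e=[-48,80,0] → ·  [on edge]
    (4,1)@(9, 3): e=[-16,48,0] → ·  [on edge]
    (1,2)@(3, 5): e=[40,0,-8] → ·  [on edge]
    (3,2)@(7, 5): e=[16,16,0] → #  [on edge]
    (4,2)@(9, 5): e=[4,24,4] → #
    (5,2)@(11, 5): e=[-8,32,8] → ·
    (2,3)@(5, 7): e=[48,-16,0] → ·  [on edge]
    (3,3)@(7, 7): e=[36,-8,4] → ·
    (4,3)@(9, 7): e=[24,0,8] → #  [on edge]
    (5,3)@(11, 7): e=[12,8,12] → #
    (6,3)@(13, 7): e=[0,16,16] → #  [on edge]
    (1,4)@(3, 9): e=[80,-48,0] → ·  [on edge]
    (7,4)@(15, 9): e=[8,0,24] → #  [on edge]
    (0,5)@(1, 11): e=[112,-80,0] → ·  [on edge]
  covered (6 px):
    · · · · · · · · · ·
    · · · · · · · · · ·
    · · · # # · · · · ·
    · · · · # # # · · ·
    · · · · · · · # · ·
    · · · · · · · · · ·
    · · · · · · · · · ·
T1:
  2·area = 88
  edge (12, 10)→(2, 12): d=(-10,2) inclusive
  edge (2, 12)→(18, 0): d=(16,-12) inclusive
  edge (18, 0)→(12, 10): d=(-6,10) inclusive
    (8,0)@(17, 1): e=[80,4,4] → #
    (9,0)@(19, 1): e=[76,28,-16] → ·
    (7,1)@(15, 3): e=[64,12,12] → #
    (8,1)@(17, 3): e=[60,36,-8] → ·
    (6,2)@(13, 5): e=[48,20,20] → #
    (7,2)@(15, 5): e=[44,44,0] → #  [on edge]
    (8,2)@(17, 5): e=[40,68,-20] → ·
    (4,3)@(9, 7): e=[36,4,48] → #
    (5,3)@(11, 7): e=[32,28,28] → #
    (7,3)@(15, 7): e=[24,76,-12] → ·
    (3,4)@(7, 9): e=[20,12,56] → #
    (6,4)@(13, 9): e=[8,84,-4] → ·
    (8,4)@(17, 9): e=[0,132,-44] → ·  [on edge]
    (3,5)@(7, 11): e=[0,44,44] → #  [on edge]
  covered (12 px):
    · · · · · · · · # ·
    · · · · · · · # · ·
    · · · · · · # # · ·
    · · · · # # # · · ·
    · · · # # # · · · ·
    · · # # · · · · · ·
    · · · · · · · · · ·
T2:
  2·area = 36  (B↔C swapped to make it positive)
  edge (10, 6)→(10, 12): d=(0,6) inclusive
  edge (10, 12)→(4, 8): d=(-6,-4) inclusive
  edge (4, 8)→(10, 6): d=(6,-2) inclusive
    (9,1)@(19, 3): e=[-54,90,0] → ·  [on edge]
    (6,2)@(13, 5): e=[-18,54,0] → ·  [on edge]
    (3,3)@(7, 7): e=[18,18,0] → #  [on edge]
    (4,3)@(9, 7): e=[6,26,4] → #
    (5,3)@(11, 7): e=[-6,34,8] → ·
    (0,4)@(1, 9): e=[54,-18,0] → ·  [on edge]
    (3,4)@(7, 9): e=[18,6,12] → #
    (5,4)@(11, 9): e=[-6,22,20] → ·
    (3,5)@(7, 11): e=[18,-6,24] → ·
    (4,5)@(9, 11): e=[6,2,28] → #
    (5,5)@(11, 11): e=[-6,10,32] → ·
    (4,6)@(9, 13): e=[6,-10,40] → ·
  covered (5 px):
    · · · · · · · · · ·
    · · · · · · · · · ·
    · · · · · · · · · ·
    · · · # # · · · · ·
    · · · # # · · · · ·
    · · · · # · · · · ·
    · · · · · · · · · ·

Answer: 23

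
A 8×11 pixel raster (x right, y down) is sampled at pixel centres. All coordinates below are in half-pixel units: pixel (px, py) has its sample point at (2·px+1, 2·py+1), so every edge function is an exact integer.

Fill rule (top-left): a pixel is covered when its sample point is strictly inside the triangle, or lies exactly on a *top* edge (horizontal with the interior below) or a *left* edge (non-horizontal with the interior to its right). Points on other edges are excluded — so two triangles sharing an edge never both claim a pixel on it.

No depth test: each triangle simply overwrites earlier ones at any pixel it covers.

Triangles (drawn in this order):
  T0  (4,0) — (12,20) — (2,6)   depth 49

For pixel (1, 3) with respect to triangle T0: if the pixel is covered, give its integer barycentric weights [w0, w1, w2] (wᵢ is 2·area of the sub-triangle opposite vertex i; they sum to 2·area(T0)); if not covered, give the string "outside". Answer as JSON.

T0:
  2·area = 88
  edge (4, 0)→(12, 20): d=(8,20) right/bottom  bias=-1
  edge (12, 20)→(2, 6): d=(-10,-14) top-left  bias=+0
  edge (2, 6)→(4, 0): d=(2,-6) top-left  bias=+0
    (1,1)@(3, 3): e=[44,44,0] → █  [on edge]
    (2,1)@(5, 3): e=[4,72,12] → █
    (3,1)@(7, 3): e=[-36,100,24] → ·
    (1,2)@(3, 5): e=[60,24,4] → █
    (3,2)@(7, 5): e=[-20,80,28] → ·
    (1,3)@(3, 7): e=[76,4,8] → █
    (3,3)@(7, 7): e=[-4,60,32] → ·
    (0,4)@(1, 9): e=[132,-44,0] → ·  [on edge]
    (1,4)@(3, 9): e=[92,-16,12] → ·
    (2,4)@(5, 9): e=[52,12,24] → █
    (3,4)@(7, 9): e=[12,40,36] → █
    (4,4)@(9, 9): e=[-28,68,48] → ·
    (3,6)@(7, 13): e=[44,0,44] → █  [on edge]
  covered (12 px):
    · · · · · · · ·
    · █ █ · · · · ·
    · █ █ · · · · ·
    · █ █ · · · · ·
    · · █ █ · · · ·
    · · · █ · · · ·
    · · · █ █ · · ·
    · · · · █ · · ·
    · · · · · · · ·
    · · · · · · · ·
    · · · · · · · ·

Answer: [4,8,76]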